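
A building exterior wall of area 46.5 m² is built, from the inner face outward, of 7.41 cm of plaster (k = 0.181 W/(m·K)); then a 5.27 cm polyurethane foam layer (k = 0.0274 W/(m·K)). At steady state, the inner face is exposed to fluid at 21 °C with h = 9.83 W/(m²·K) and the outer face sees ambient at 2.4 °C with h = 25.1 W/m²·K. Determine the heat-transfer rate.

Series thermal resistances, inner to outer:
  R_conv,in = 1/(hA) = 1/(9.83·46.5) = 0.002188 K/W
  R_plaster = L/(kA) = 0.0741/(0.181·46.5) = 0.008804 K/W
  R_polyurethane foam = L/(kA) = 0.0527/(0.0274·46.5) = 0.04136 K/W
  R_conv,out = 1/(hA) = 1/(25.1·46.5) = 8.568×10^-4 K/W
ΣR = 0.002188 + 0.008804 + 0.04136 + 8.568×10^-4 = 0.05321 K/W
Q = ΔT/ΣR = (21 °C − 2.4 °C)/0.05321 = 350 W

Q = 350 W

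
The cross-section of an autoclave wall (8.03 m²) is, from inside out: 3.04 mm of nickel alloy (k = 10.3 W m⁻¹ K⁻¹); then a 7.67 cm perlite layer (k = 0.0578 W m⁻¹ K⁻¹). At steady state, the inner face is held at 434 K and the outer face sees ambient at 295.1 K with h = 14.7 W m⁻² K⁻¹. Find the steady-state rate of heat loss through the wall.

Q = 799 W

Resistance network (inner→outer):
  R_nickel alloy = L/(kA) = 0.00304/(10.3·8.03) = 3.676×10^-5 K/W
  R_perlite = L/(kA) = 0.0767/(0.0578·8.03) = 0.1653 K/W
  R_conv,out = 1/(hA) = 1/(14.7·8.03) = 0.008472 K/W
ΣR = 3.676×10^-5 + 0.1653 + 0.008472 = 0.1738 K/W
Q = ΔT/ΣR = (434 K − 295.1 K)/0.1738 = 799 W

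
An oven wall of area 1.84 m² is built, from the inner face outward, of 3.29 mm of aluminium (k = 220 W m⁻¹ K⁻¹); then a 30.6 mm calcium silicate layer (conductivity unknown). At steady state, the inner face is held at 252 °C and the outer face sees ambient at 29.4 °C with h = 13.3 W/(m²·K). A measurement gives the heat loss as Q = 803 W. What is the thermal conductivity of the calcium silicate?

ΣR = ΔT/Q = |252 − 29.4|/803 = 0.2772 K/W
Known resistances:
  R_aluminium = L/(kA) = 0.00329/(220·1.84) = 8.127×10^-6 K/W
  R_conv,out = 1/(hA) = 1/(13.3·1.84) = 0.04086 K/W
R_calcium silicate = ΣR − ΣR_known = 0.2772 − 0.04087 = 0.2363 K/W
L/(kA) = 0.2363 ⇒ k = 0.0306/(0.2363·1.84) = 0.0704 W/m·K

k = 0.0704 W/m·K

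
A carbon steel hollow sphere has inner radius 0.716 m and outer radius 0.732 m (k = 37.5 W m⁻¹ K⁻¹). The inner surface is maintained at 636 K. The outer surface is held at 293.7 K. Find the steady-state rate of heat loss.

Q = 5280 kW

Q = 4πk·ΔT/(1/r₁ − 1/r₂) = 4π × 37.5 × 342.3 / (1/0.716 − 1/0.732) = 5.28×10^6 W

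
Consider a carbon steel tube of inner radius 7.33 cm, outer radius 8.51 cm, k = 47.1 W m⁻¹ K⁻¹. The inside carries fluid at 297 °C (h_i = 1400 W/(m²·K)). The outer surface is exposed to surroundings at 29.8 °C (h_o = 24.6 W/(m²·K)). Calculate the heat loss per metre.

Q' = 3420 W/m

Treat each layer as a resistance in series:
  R'_conv,in = 1/(2πr h) = 1/(2π·0.0733·1400) = 0.001551 m·K/W
  R'_carbon steel = ln(0.0851/0.0733)/(2πk) = 0.1493/(2π·47.1) = 5.044×10^-4 m·K/W
  R'_conv,out = 1/(2πr h) = 1/(2π·0.0851·24.6) = 0.07602 m·K/W
ΣR = 0.001551 + 5.044×10^-4 + 0.07602 = 0.07808 m·K/W
Q' = ΔT/ΣR = (297 °C − 29.8 °C)/0.07808 = 3420 W/m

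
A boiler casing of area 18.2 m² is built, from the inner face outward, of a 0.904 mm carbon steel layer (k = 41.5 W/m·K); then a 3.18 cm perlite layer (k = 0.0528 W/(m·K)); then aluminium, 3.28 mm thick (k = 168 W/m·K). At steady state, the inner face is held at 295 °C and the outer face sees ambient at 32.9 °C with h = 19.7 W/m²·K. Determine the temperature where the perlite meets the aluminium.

T = 53.3 °C

Treat each layer as a resistance in series:
  R_carbon steel = L/(kA) = 9.04×10^-4/(41.5·18.2) = 1.197×10^-6 K/W
  R_perlite = L/(kA) = 0.0318/(0.0528·18.2) = 0.03309 K/W
  R_aluminium = L/(kA) = 0.00328/(168·18.2) = 1.073×10^-6 K/W
  R_conv,out = 1/(hA) = 1/(19.7·18.2) = 0.002789 K/W
ΣR = 1.197×10^-6 + 0.03309 + 1.073×10^-6 + 0.002789 = 0.03588 K/W
Q = ΔT/ΣR = (295 °C − 32.9 °C)/0.03588 = 7305 W
From the inner boundary to the perlite/aluminium interface, ΣR_partial = 0.03309 K/W.
T_interface = T_in − Q·ΣR_partial = 295 °C − (7305)(0.03309) = 53.3 °C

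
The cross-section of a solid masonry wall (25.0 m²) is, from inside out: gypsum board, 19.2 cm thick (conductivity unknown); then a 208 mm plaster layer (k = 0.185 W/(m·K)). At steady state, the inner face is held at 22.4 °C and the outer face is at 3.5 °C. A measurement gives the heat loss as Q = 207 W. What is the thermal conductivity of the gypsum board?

k = 0.166 W/m·K

ΣR = ΔT/Q = |22.4 − 3.5|/207 = 0.09130 K/W
Known resistances:
  R_plaster = L/(kA) = 0.208/(0.185·25.0) = 0.04497 K/W
R_gypsum board = ΣR − ΣR_known = 0.09130 − 0.04497 = 0.04633 K/W
L/(kA) = 0.04633 ⇒ k = 0.192/(0.04633·25.0) = 0.166 W/m·K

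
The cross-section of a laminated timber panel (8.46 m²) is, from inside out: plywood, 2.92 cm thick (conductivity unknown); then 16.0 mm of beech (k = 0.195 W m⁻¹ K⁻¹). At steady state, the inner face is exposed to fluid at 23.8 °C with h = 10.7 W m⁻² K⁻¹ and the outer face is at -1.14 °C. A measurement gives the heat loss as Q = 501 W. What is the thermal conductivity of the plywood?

ΣR = ΔT/Q = |23.8 − -1.14|/501 = 0.04978 K/W
Known resistances:
  R_conv,in = 1/(hA) = 1/(10.7·8.46) = 0.01105 K/W
  R_beech = L/(kA) = 0.0160/(0.195·8.46) = 0.009699 K/W
R_plywood = ΣR − ΣR_known = 0.04978 − 0.02075 = 0.02903 K/W
L/(kA) = 0.02903 ⇒ k = 0.0292/(0.02903·8.46) = 0.119 W/m·K

k = 0.119 W/m·K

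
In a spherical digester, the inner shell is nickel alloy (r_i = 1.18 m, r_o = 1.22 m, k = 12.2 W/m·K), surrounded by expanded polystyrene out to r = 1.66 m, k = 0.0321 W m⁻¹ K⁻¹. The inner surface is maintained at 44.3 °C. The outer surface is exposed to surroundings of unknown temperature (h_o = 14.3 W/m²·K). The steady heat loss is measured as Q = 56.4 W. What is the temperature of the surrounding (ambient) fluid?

Sum the resistances:
  R_nickel alloy = (1/1.18 − 1/1.22)/(4πk) = 0.02779/(4π·12.2) = 1.812×10^-4 K/W
  R_expanded polystyrene = (1/1.22 − 1/1.66)/(4πk) = 0.2173/(4π·0.0321) = 0.5386 K/W
  R_conv,out = 1/(4πr²h) = 1/(4π·1.66²·14.3) = 0.002019 K/W
ΣR = 0.5408 K/W
ΔT = Q·ΣR = 56.4 × 0.5408 = 30.50 K
Heat flows outward, so T_out = T_in − ΔT = 44.3 − 30.50 = 13.8 °C

T_out = 13.8 °C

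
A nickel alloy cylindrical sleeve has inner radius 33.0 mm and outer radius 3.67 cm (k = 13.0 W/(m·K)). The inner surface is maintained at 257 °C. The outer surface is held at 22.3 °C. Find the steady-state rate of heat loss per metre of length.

Q' = 180 kW/m

Q' = 2πk·ΔT/ln(r₂/r₁) = 2π × 13.0 × 234.7 / ln(0.0367/0.0330) = 1.80×10^5 W/m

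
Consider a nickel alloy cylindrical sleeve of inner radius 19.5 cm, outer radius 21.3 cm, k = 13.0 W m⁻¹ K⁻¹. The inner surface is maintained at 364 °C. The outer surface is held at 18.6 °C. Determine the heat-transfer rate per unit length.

Q' = 320 kW/m

Q' = 2πk·ΔT/ln(r₂/r₁) = 2π × 13.0 × 345.4 / ln(0.213/0.195) = 3.20×10^5 W/m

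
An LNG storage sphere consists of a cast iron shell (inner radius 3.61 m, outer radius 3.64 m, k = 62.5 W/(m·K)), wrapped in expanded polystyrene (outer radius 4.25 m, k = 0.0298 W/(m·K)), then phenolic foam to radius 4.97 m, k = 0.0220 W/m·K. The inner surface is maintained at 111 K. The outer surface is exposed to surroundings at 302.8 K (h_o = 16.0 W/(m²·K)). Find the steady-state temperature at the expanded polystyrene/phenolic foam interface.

T = 199.3 K

Series thermal resistances, inner to outer:
  R_cast iron = (1/3.61 − 1/3.64)/(4πk) = 0.002283/(4π·62.5) = 2.907×10^-6 K/W
  R_expanded polystyrene = (1/3.64 − 1/4.25)/(4πk) = 0.03943/(4π·0.0298) = 0.1053 K/W
  R_phenolic foam = (1/4.25 − 1/4.97)/(4πk) = 0.03409/(4π·0.0220) = 0.1233 K/W
  R_conv,out = 1/(4πr²h) = 1/(4π·4.97²·16.0) = 2.014×10^-4 K/W
ΣR = 2.907×10^-6 + 0.1053 + 0.1233 + 2.014×10^-4 = 0.2288 K/W
Q = ΔT/ΣR = (111 K − 302.8 K)/0.2288 = -838.3 W
From the inner boundary to the expanded polystyrene/phenolic foam interface, ΣR_partial = 0.1053 K/W.
T_interface = T_in − Q·ΣR_partial = 111 K − (-838.3)(0.1053) = 199.3 K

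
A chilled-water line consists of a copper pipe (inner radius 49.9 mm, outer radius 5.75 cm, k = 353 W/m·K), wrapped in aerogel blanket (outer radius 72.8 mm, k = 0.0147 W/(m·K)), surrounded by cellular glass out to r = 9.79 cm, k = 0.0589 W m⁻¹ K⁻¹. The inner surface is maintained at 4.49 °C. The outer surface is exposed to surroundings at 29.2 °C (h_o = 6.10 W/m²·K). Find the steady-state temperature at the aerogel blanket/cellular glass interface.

Series thermal resistances, inner to outer:
  R'_copper = ln(0.0575/0.0499)/(2πk) = 0.1418/(2π·353) = 6.392×10^-5 m·K/W
  R'_aerogel blanket = ln(0.0728/0.0575)/(2πk) = 0.2359/(2π·0.0147) = 2.554 m·K/W
  R'_cellular glass = ln(0.0979/0.0728)/(2πk) = 0.2962/(2π·0.0589) = 0.8005 m·K/W
  R'_conv,out = 1/(2πr h) = 1/(2π·0.0979·6.10) = 0.2665 m·K/W
ΣR = 6.392×10^-5 + 2.554 + 0.8005 + 0.2665 = 3.621 m·K/W
Q' = ΔT/ΣR = (4.49 °C − 29.2 °C)/3.621 = -6.824 W/m
From the inner boundary to the aerogel blanket/cellular glass interface, ΣR_partial = 2.554 m·K/W.
T_interface = T_in − Q'·ΣR_partial = 4.49 °C − (-6.824)(2.554) = 21.9 °C

T = 21.9 °C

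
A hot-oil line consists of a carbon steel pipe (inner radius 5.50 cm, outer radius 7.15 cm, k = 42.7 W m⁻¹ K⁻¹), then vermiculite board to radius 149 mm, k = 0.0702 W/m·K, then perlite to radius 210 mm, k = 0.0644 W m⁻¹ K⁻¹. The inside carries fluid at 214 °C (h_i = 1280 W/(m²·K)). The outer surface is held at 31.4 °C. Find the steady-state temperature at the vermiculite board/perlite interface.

T = 92.9 °C

Treat each layer as a resistance in series:
  R'_conv,in = 1/(2πr h) = 1/(2π·0.0550·1280) = 0.002261 m·K/W
  R'_carbon steel = ln(0.0715/0.0550)/(2πk) = 0.2624/(2π·42.7) = 9.779×10^-4 m·K/W
  R'_vermiculite board = ln(0.149/0.0715)/(2πk) = 0.7342/(2π·0.0702) = 1.665 m·K/W
  R'_perlite = ln(0.210/0.149)/(2πk) = 0.3432/(2π·0.0644) = 0.8481 m·K/W
ΣR = 0.002261 + 9.779×10^-4 + 1.665 + 0.8481 = 2.516 m·K/W
Q' = ΔT/ΣR = (214 °C − 31.4 °C)/2.516 = 72.58 W/m
From the inner boundary to the vermiculite board/perlite interface, ΣR_partial = 1.668 m·K/W.
T_interface = T_in − Q'·ΣR_partial = 214 °C − (72.58)(1.668) = 92.9 °C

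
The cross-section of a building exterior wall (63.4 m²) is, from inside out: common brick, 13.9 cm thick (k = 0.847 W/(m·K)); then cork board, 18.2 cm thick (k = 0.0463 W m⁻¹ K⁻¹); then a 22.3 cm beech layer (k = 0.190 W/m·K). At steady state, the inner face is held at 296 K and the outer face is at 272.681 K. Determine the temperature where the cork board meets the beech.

T = 277.88 K

Series thermal resistances, inner to outer:
  R_common brick = L/(kA) = 0.139/(0.847·63.4) = 0.002588 K/W
  R_cork board = L/(kA) = 0.182/(0.0463·63.4) = 0.06200 K/W
  R_beech = L/(kA) = 0.223/(0.190·63.4) = 0.01851 K/W
ΣR = 0.002588 + 0.06200 + 0.01851 = 0.08310 K/W
Q = ΔT/ΣR = (296 K − 272.681 K)/0.08310 = 280.6 W
From the inner boundary to the cork board/beech interface, ΣR_partial = 0.06459 K/W.
T_interface = T_in − Q·ΣR_partial = 296 K − (280.6)(0.06459) = 277.88 K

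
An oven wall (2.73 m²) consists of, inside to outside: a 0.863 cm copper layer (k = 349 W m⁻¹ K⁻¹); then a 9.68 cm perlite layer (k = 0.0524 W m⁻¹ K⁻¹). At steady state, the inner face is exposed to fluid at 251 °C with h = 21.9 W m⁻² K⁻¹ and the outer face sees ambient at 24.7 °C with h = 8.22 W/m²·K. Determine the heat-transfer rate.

Series thermal resistances, inner to outer:
  R_conv,in = 1/(hA) = 1/(21.9·2.73) = 0.01673 K/W
  R_copper = L/(kA) = 0.00863/(349·2.73) = 9.058×10^-6 K/W
  R_perlite = L/(kA) = 0.0968/(0.0524·2.73) = 0.6767 K/W
  R_conv,out = 1/(hA) = 1/(8.22·2.73) = 0.04456 K/W
ΣR = 0.01673 + 9.058×10^-6 + 0.6767 + 0.04456 = 0.7380 K/W
Q = ΔT/ΣR = (251 °C − 24.7 °C)/0.7380 = 307 W

Q = 307 W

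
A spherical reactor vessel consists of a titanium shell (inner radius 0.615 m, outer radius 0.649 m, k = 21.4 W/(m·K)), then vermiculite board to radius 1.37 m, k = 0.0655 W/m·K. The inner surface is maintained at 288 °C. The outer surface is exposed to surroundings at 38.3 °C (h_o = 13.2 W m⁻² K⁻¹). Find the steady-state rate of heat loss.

Resistance network (inner→outer):
  R_titanium = (1/0.615 − 1/0.649)/(4πk) = 0.08518/(4π·21.4) = 3.168×10^-4 K/W
  R_vermiculite board = (1/0.649 − 1/1.37)/(4πk) = 0.8109/(4π·0.0655) = 0.9852 K/W
  R_conv,out = 1/(4πr²h) = 1/(4π·1.37²·13.2) = 0.003212 K/W
ΣR = 3.168×10^-4 + 0.9852 + 0.003212 = 0.9887 K/W
Q = ΔT/ΣR = (288 °C − 38.3 °C)/0.9887 = 253 W

Q = 253 W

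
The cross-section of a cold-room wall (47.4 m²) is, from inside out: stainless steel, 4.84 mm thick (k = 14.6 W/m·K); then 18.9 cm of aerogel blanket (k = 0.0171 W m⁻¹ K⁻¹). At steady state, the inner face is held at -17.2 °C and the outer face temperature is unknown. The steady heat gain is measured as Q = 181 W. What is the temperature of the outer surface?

Sum the resistances:
  R_stainless steel = L/(kA) = 0.00484/(14.6·47.4) = 6.994×10^-6 K/W
  R_aerogel blanket = L/(kA) = 0.189/(0.0171·47.4) = 0.2332 K/W
ΣR = 0.2332 K/W
ΔT = Q·ΣR = 181 × 0.2332 = 42.21 K
Heat flows inward, so T_out = T_in + ΔT = -17.2 + 42.21 = 25.0 °C

T_out = 25.0 °C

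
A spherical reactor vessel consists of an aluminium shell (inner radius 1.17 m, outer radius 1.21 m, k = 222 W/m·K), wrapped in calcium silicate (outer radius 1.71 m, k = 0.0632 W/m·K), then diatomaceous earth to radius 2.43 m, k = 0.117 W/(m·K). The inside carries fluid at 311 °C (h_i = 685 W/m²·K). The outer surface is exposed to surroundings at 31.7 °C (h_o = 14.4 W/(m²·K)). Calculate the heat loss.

Q = 660 W

Treat each layer as a resistance in series:
  R_conv,in = 1/(4πr²h) = 1/(4π·1.17²·685) = 8.486×10^-5 K/W
  R_aluminium = (1/1.17 − 1/1.21)/(4πk) = 0.02825/(4π·222) = 1.013×10^-5 K/W
  R_calcium silicate = (1/1.21 − 1/1.71)/(4πk) = 0.2417/(4π·0.0632) = 0.3043 K/W
  R_diatomaceous earth = (1/1.71 − 1/2.43)/(4πk) = 0.1733/(4π·0.117) = 0.1179 K/W
  R_conv,out = 1/(4πr²h) = 1/(4π·2.43²·14.4) = 9.359×10^-4 K/W
ΣR = 8.486×10^-5 + 1.013×10^-5 + 0.3043 + 0.1179 + 9.359×10^-4 = 0.4232 K/W
Q = ΔT/ΣR = (311 °C − 31.7 °C)/0.4232 = 660 W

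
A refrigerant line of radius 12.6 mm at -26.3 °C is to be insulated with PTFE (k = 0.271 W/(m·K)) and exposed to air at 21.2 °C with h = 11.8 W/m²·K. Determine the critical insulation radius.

r_cr = 2.30 cm

For a cylinder, r_cr = k_ins/h = 0.271/11.8 = 0.0230 m = 2.30 cm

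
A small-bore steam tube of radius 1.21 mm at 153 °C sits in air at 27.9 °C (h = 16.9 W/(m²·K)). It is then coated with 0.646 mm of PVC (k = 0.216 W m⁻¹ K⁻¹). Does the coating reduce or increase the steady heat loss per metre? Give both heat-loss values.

increases: 16.1 → 23.2 W/m

Critical radius for a cylinder: r_cr = k/h = 0.0128 m = 1.28 cm.
Outer radius after coating: r₂ = 0.00121 + 6.46×10^-4 = 0.001856 m.
Since r₁ < r_cr and r₂ ≤ r_cr, the coating moves toward the maximum at r_cr — heat loss rises.
Bare: R = 1/(2πr₁h) = 7.783 m·K/W; Q = 125.1/7.783 = 16.1 W/m.
Coated: R = R_cond + R_conv = 5.389 m·K/W; Q = 125.1/5.389 = 23.2 W/m.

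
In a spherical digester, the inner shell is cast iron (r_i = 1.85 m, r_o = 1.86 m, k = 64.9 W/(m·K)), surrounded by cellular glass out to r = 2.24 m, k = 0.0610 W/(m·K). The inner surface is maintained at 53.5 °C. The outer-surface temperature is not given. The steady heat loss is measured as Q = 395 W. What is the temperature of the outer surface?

Sum the resistances:
  R_cast iron = (1/1.85 − 1/1.86)/(4πk) = 0.002906/(4π·64.9) = 3.563×10^-6 K/W
  R_cellular glass = (1/1.86 − 1/2.24)/(4πk) = 0.09121/(4π·0.0610) = 0.1190 K/W
ΣR = 0.1190 K/W
ΔT = Q·ΣR = 395 × 0.1190 = 47.00 K
Heat flows outward, so T_out = T_in − ΔT = 53.5 − 47.00 = 6.50 °C

T_out = 6.50 °C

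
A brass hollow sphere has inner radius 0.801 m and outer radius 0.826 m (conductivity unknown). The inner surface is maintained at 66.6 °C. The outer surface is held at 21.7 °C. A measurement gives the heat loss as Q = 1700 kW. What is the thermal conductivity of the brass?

ΣR = ΔT/Q = |66.6 − 21.7|/1.70×10^6 = 2.641×10^-5 K/W
(1/r₁−1/r₂)/(4πk) = 2.641×10^-5 ⇒ k = 0.03779/(4π·2.641×10^-5) = 114 W/m·K

k = 114 W/m·K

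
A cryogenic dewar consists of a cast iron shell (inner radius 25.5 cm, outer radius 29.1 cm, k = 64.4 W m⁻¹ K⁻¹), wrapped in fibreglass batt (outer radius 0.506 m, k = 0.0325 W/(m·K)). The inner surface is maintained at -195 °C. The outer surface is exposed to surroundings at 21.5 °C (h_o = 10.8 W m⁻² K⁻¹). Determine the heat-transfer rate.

Series thermal resistances, inner to outer:
  R_cast iron = (1/0.255 − 1/0.291)/(4πk) = 0.4851/(4π·64.4) = 5.995×10^-4 K/W
  R_fibreglass batt = (1/0.291 − 1/0.506)/(4πk) = 1.460/(4π·0.0325) = 3.575 K/W
  R_conv,out = 1/(4πr²h) = 1/(4π·0.506²·10.8) = 0.02878 K/W
ΣR = 5.995×10^-4 + 3.575 + 0.02878 = 3.604 K/W
Q = ΔT/ΣR = (-195 °C − 21.5 °C)/3.604 = -60.1 W
(Negative Q ⇒ heat flows inward; heat gain = 60.1 W.)

Q = 60.1 W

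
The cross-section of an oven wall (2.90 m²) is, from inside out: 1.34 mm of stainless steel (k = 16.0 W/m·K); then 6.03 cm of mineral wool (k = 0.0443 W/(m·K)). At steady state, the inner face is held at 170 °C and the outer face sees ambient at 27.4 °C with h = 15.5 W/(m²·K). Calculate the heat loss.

Series thermal resistances, inner to outer:
  R_stainless steel = L/(kA) = 0.00134/(16.0·2.90) = 2.888×10^-5 K/W
  R_mineral wool = L/(kA) = 0.0603/(0.0443·2.90) = 0.4694 K/W
  R_conv,out = 1/(hA) = 1/(15.5·2.90) = 0.02225 K/W
ΣR = 2.888×10^-5 + 0.4694 + 0.02225 = 0.4917 K/W
Q = ΔT/ΣR = (170 °C − 27.4 °C)/0.4917 = 290 W

Q = 290 W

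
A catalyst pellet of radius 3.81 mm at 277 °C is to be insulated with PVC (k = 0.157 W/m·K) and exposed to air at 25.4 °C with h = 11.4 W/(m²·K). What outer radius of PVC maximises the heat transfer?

r_cr = 2.75 cm

For a sphere, r_cr = 2k_ins/h = 2·0.157/11.4 = 0.0275 m = 2.75 cm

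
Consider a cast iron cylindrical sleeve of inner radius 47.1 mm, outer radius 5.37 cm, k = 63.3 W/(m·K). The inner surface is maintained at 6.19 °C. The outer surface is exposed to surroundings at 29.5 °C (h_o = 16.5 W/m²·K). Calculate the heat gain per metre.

Q' = 130 W/m

Treat each layer as a resistance in series:
  R'_cast iron = ln(0.0537/0.0471)/(2πk) = 0.1311/(2π·63.3) = 3.297×10^-4 m·K/W
  R'_conv,out = 1/(2πr h) = 1/(2π·0.0537·16.5) = 0.1796 m·K/W
ΣR = 3.297×10^-4 + 0.1796 = 0.1799 m·K/W
Q' = ΔT/ΣR = (6.19 °C − 29.5 °C)/0.1799 = -130 W/m
(Negative Q' ⇒ heat flows inward; heat gain = 130 W/m.)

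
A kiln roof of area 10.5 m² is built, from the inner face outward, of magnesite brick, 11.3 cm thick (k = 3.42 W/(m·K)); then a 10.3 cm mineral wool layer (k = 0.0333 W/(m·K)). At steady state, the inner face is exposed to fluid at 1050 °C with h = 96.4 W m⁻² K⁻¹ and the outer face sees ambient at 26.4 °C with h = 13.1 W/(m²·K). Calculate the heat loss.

Q = 3.35 kW

Resistance network (inner→outer):
  R_conv,in = 1/(hA) = 1/(96.4·10.5) = 9.879×10^-4 K/W
  R_magnesite brick = L/(kA) = 0.113/(3.42·10.5) = 0.003147 K/W
  R_mineral wool = L/(kA) = 0.103/(0.0333·10.5) = 0.2946 K/W
  R_conv,out = 1/(hA) = 1/(13.1·10.5) = 0.007270 K/W
ΣR = 9.879×10^-4 + 0.003147 + 0.2946 + 0.007270 = 0.3060 K/W
Q = ΔT/ΣR = (1050 °C − 26.4 °C)/0.3060 = 3350 W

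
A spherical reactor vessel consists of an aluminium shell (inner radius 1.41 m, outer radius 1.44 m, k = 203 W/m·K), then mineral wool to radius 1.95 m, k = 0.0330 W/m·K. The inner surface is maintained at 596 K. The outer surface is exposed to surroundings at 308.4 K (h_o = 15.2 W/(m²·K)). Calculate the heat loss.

Q = 655 W

Treat each layer as a resistance in series:
  R_aluminium = (1/1.41 − 1/1.44)/(4πk) = 0.01478/(4π·203) = 5.792×10^-6 K/W
  R_mineral wool = (1/1.44 − 1/1.95)/(4πk) = 0.1816/(4π·0.0330) = 0.4380 K/W
  R_conv,out = 1/(4πr²h) = 1/(4π·1.95²·15.2) = 0.001377 K/W
ΣR = 5.792×10^-6 + 0.4380 + 0.001377 = 0.4394 K/W
Q = ΔT/ΣR = (596 K − 308.4 K)/0.4394 = 655 W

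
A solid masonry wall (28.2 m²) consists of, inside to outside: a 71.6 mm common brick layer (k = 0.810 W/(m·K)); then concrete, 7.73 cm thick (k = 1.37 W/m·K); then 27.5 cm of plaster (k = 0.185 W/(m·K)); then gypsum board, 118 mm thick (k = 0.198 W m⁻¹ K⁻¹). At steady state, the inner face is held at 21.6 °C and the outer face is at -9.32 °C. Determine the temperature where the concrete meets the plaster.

T = 19.6 °C

Treat each layer as a resistance in series:
  R_common brick = L/(kA) = 0.0716/(0.810·28.2) = 0.003135 K/W
  R_concrete = L/(kA) = 0.0773/(1.37·28.2) = 0.002001 K/W
  R_plaster = L/(kA) = 0.275/(0.185·28.2) = 0.05271 K/W
  R_gypsum board = L/(kA) = 0.118/(0.198·28.2) = 0.02113 K/W
ΣR = 0.003135 + 0.002001 + 0.05271 + 0.02113 = 0.07898 K/W
Q = ΔT/ΣR = (21.6 °C − -9.32 °C)/0.07898 = 391.5 W
From the inner boundary to the concrete/plaster interface, ΣR_partial = 0.005136 K/W.
T_interface = T_in − Q·ΣR_partial = 21.6 °C − (391.5)(0.005136) = 19.6 °C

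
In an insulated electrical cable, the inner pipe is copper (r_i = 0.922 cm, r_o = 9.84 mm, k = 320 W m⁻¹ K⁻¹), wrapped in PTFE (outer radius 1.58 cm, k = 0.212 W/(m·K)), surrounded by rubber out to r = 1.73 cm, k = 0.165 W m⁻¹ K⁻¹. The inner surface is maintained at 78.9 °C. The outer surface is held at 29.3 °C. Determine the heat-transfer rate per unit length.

Series thermal resistances, inner to outer:
  R'_copper = ln(0.00984/0.00922)/(2πk) = 0.06508/(2π·320) = 3.237×10^-5 m·K/W
  R'_PTFE = ln(0.0158/0.00984)/(2πk) = 0.4736/(2π·0.212) = 0.3555 m·K/W
  R'_rubber = ln(0.0173/0.0158)/(2πk) = 0.09070/(2π·0.165) = 0.08748 m·K/W
ΣR = 3.237×10^-5 + 0.3555 + 0.08748 = 0.4430 m·K/W
Q' = ΔT/ΣR = (78.9 °C − 29.3 °C)/0.4430 = 112 W/m

Q' = 112 W/m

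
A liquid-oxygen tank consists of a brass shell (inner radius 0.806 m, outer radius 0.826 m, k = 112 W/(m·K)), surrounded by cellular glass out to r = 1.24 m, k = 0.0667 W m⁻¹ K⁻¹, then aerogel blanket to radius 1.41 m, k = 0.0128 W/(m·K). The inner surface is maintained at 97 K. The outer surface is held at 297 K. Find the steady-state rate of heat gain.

Q = 184 W

Treat each layer as a resistance in series:
  R_brass = (1/0.806 − 1/0.826)/(4πk) = 0.03004/(4π·112) = 2.134×10^-5 K/W
  R_cellular glass = (1/0.826 − 1/1.24)/(4πk) = 0.4042/(4π·0.0667) = 0.4822 K/W
  R_aerogel blanket = (1/1.24 − 1/1.41)/(4πk) = 0.09723/(4π·0.0128) = 0.6045 K/W
ΣR = 2.134×10^-5 + 0.4822 + 0.6045 = 1.087 K/W
Q = ΔT/ΣR = (97 K − 297 K)/1.087 = -184 W
(Negative Q ⇒ heat flows inward; heat gain = 184 W.)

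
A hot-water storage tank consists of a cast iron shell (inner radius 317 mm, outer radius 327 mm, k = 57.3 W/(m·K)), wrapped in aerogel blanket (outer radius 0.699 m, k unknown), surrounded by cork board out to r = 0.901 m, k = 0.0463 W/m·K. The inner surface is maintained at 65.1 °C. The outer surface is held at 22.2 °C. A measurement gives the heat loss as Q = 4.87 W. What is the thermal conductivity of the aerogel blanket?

ΣR = ΔT/Q = |65.1 − 22.2|/4.87 = 8.809 K/W
Known resistances:
  R_cast iron = (1/0.317 − 1/0.327)/(4πk) = 0.09647/(4π·57.3) = 1.340×10^-4 K/W
  R_cork board = (1/0.699 − 1/0.901)/(4πk) = 0.3207/(4π·0.0463) = 0.5513 K/W
R_aerogel blanket = ΣR − ΣR_known = 8.809 − 0.5514 = 8.258 K/W
(1/r₁−1/r₂)/(4πk) = 8.258 ⇒ k = 1.627/(4π·8.258) = 0.0157 W/m·K

k = 0.0157 W/m·K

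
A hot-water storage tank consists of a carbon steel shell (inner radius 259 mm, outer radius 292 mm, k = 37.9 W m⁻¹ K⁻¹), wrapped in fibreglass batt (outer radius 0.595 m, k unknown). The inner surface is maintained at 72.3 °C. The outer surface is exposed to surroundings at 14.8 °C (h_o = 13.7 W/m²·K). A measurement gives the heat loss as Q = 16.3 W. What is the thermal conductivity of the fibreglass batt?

ΣR = ΔT/Q = |72.3 − 14.8|/16.3 = 3.528 K/W
Known resistances:
  R_carbon steel = (1/0.259 − 1/0.292)/(4πk) = 0.4363/(4π·37.9) = 9.162×10^-4 K/W
  R_conv,out = 1/(4πr²h) = 1/(4π·0.595²·13.7) = 0.01641 K/W
R_fibreglass batt = ΣR − ΣR_known = 3.528 − 0.01733 = 3.511 K/W
(1/r₁−1/r₂)/(4πk) = 3.511 ⇒ k = 1.744/(4π·3.511) = 0.0395 W/m·K

k = 0.0395 W/m·K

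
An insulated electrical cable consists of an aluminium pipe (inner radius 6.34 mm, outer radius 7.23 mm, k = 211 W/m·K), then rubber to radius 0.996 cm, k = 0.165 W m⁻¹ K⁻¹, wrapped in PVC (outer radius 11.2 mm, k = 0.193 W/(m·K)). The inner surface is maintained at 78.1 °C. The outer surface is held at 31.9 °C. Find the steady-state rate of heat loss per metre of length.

Q' = 114 W/m

Treat each layer as a resistance in series:
  R'_aluminium = ln(0.00723/0.00634)/(2πk) = 0.1314/(2π·211) = 9.908×10^-5 m·K/W
  R'_rubber = ln(0.00996/0.00723)/(2πk) = 0.3203/(2π·0.165) = 0.3090 m·K/W
  R'_PVC = ln(0.0112/0.00996)/(2πk) = 0.1173/(2π·0.193) = 0.09676 m·K/W
ΣR = 9.908×10^-5 + 0.3090 + 0.09676 = 0.4059 m·K/W
Q' = ΔT/ΣR = (78.1 °C − 31.9 °C)/0.4059 = 114 W/m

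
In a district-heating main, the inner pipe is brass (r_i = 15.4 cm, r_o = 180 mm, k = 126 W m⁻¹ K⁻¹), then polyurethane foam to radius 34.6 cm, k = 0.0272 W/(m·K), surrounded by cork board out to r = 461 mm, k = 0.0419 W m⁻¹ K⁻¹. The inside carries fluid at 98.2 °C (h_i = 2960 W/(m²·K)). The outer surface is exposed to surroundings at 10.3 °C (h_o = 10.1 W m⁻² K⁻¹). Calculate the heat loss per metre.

Q' = 17.8 W/m

Treat each layer as a resistance in series:
  R'_conv,in = 1/(2πr h) = 1/(2π·0.154·2960) = 3.491×10^-4 m·K/W
  R'_brass = ln(0.180/0.154)/(2πk) = 0.1560/(2π·126) = 1.971×10^-4 m·K/W
  R'_polyurethane foam = ln(0.346/0.180)/(2πk) = 0.6535/(2π·0.0272) = 3.824 m·K/W
  R'_cork board = ln(0.461/0.346)/(2πk) = 0.2870/(2π·0.0419) = 1.090 m·K/W
  R'_conv,out = 1/(2πr h) = 1/(2π·0.461·10.1) = 0.03418 m·K/W
ΣR = 3.491×10^-4 + 1.971×10^-4 + 3.824 + 1.090 + 0.03418 = 4.949 m·K/W
Q' = ΔT/ΣR = (98.2 °C − 10.3 °C)/4.949 = 17.8 W/m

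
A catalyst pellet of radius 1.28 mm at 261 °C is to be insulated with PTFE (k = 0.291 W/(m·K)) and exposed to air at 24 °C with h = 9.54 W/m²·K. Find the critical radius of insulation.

r_cr = 6.10 cm

For a sphere, r_cr = 2k_ins/h = 2·0.291/9.54 = 0.0610 m = 6.10 cm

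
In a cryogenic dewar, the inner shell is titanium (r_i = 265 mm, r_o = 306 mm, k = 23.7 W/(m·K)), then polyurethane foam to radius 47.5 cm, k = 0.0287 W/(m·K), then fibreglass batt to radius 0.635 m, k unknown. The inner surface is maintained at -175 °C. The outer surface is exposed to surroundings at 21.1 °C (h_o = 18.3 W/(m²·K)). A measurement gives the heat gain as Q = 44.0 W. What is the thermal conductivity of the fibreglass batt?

k = 0.0346 W/m·K

ΣR = ΔT/Q = |-175 − 21.1|/44.0 = 4.457 K/W
Known resistances:
  R_titanium = (1/0.265 − 1/0.306)/(4πk) = 0.5056/(4π·23.7) = 0.001698 K/W
  R_polyurethane foam = (1/0.306 − 1/0.475)/(4πk) = 1.163/(4π·0.0287) = 3.224 K/W
  R_conv,out = 1/(4πr²h) = 1/(4π·0.635²·18.3) = 0.01078 K/W
R_fibreglass batt = ΣR − ΣR_known = 4.457 − 3.236 = 1.221 K/W
(1/r₁−1/r₂)/(4πk) = 1.221 ⇒ k = 0.5305/(4π·1.221) = 0.0346 W/m·K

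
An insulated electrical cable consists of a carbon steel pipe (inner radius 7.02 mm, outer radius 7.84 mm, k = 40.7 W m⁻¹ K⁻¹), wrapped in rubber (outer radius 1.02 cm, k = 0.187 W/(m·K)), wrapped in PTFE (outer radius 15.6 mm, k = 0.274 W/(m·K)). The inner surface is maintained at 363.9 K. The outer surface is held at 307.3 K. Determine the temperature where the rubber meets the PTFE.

T = 336.9 K

Series thermal resistances, inner to outer:
  R'_carbon steel = ln(0.00784/0.00702)/(2πk) = 0.1105/(2π·40.7) = 4.320×10^-4 m·K/W
  R'_rubber = ln(0.0102/0.00784)/(2πk) = 0.2631/(2π·0.187) = 0.2240 m·K/W
  R'_PTFE = ln(0.0156/0.0102)/(2πk) = 0.4249/(2π·0.274) = 0.2468 m·K/W
ΣR = 4.320×10^-4 + 0.2240 + 0.2468 = 0.4712 m·K/W
Q' = ΔT/ΣR = (363.9 K − 307.3 K)/0.4712 = 120.1 W/m
From the inner boundary to the rubber/PTFE interface, ΣR_partial = 0.2244 m·K/W.
T_interface = T_in − Q'·ΣR_partial = 363.9 K − (120.1)(0.2244) = 336.9 K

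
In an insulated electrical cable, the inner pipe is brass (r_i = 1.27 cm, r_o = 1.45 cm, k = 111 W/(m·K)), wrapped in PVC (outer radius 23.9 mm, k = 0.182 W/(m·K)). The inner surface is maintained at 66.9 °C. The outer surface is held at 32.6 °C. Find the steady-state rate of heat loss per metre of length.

Q' = 78.5 W/m

Resistance network (inner→outer):
  R'_brass = ln(0.0145/0.0127)/(2πk) = 0.1325/(2π·111) = 1.900×10^-4 m·K/W
  R'_PVC = ln(0.0239/0.0145)/(2πk) = 0.4997/(2π·0.182) = 0.4370 m·K/W
ΣR = 1.900×10^-4 + 0.4370 = 0.4372 m·K/W
Q' = ΔT/ΣR = (66.9 °C − 32.6 °C)/0.4372 = 78.5 W/m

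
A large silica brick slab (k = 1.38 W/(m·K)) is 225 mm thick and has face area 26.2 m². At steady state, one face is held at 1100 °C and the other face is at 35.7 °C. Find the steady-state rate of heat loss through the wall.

Q = 1.71×10^5 W

Q = kA·ΔT/L = 1.38 × 26.2 × |1100 °C − 35.7 °C| / 0.225 = 1.71×10^5 W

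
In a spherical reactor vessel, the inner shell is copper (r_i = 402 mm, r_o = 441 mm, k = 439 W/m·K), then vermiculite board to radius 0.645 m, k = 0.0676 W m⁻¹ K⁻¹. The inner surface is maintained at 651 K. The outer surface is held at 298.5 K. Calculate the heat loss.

Q = 418 W

Series thermal resistances, inner to outer:
  R_copper = (1/0.402 − 1/0.441)/(4πk) = 0.2200/(4π·439) = 3.988×10^-5 K/W
  R_vermiculite board = (1/0.441 − 1/0.645)/(4πk) = 0.7172/(4π·0.0676) = 0.8443 K/W
ΣR = 3.988×10^-5 + 0.8443 = 0.8443 K/W
Q = ΔT/ΣR = (651 K − 298.5 K)/0.8443 = 418 W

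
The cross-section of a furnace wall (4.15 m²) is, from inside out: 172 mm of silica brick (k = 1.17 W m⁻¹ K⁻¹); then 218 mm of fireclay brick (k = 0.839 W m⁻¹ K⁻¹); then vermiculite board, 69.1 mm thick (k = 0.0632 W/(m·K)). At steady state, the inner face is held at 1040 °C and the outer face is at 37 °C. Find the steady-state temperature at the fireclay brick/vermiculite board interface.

Series thermal resistances, inner to outer:
  R_silica brick = L/(kA) = 0.172/(1.17·4.15) = 0.03542 K/W
  R_fireclay brick = L/(kA) = 0.218/(0.839·4.15) = 0.06261 K/W
  R_vermiculite board = L/(kA) = 0.0691/(0.0632·4.15) = 0.2635 K/W
ΣR = 0.03542 + 0.06261 + 0.2635 = 0.3615 K/W
Q = ΔT/ΣR = (1040 °C − 37 °C)/0.3615 = 2775 W
From the inner boundary to the fireclay brick/vermiculite board interface, ΣR_partial = 0.09803 K/W.
T_interface = T_in − Q·ΣR_partial = 1040 °C − (2775)(0.09803) = 768 °C

T = 768 °C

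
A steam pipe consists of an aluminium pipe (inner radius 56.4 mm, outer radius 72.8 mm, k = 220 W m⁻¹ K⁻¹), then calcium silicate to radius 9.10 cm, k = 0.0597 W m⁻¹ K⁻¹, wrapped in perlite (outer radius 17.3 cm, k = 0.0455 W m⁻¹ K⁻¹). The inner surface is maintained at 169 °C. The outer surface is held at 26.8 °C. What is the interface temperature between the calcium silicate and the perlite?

Series thermal resistances, inner to outer:
  R'_aluminium = ln(0.0728/0.0564)/(2πk) = 0.2552/(2π·220) = 1.847×10^-4 m·K/W
  R'_calcium silicate = ln(0.0910/0.0728)/(2πk) = 0.2231/(2π·0.0597) = 0.5949 m·K/W
  R'_perlite = ln(0.173/0.0910)/(2πk) = 0.6424/(2π·0.0455) = 2.247 m·K/W
ΣR = 1.847×10^-4 + 0.5949 + 2.247 = 2.842 m·K/W
Q' = ΔT/ΣR = (169 °C − 26.8 °C)/2.842 = 50.04 W/m
From the inner boundary to the calcium silicate/perlite interface, ΣR_partial = 0.5951 m·K/W.
T_interface = T_in − Q'·ΣR_partial = 169 °C − (50.04)(0.5951) = 139 °C

T = 139 °C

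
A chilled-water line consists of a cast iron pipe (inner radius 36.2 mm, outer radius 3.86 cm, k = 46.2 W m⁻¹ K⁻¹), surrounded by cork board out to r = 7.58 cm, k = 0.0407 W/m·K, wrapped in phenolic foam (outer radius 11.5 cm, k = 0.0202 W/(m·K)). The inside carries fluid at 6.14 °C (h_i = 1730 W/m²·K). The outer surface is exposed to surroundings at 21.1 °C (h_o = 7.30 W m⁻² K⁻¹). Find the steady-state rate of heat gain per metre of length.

Q' = 2.45 W/m

Resistance network (inner→outer):
  R'_conv,in = 1/(2πr h) = 1/(2π·0.0362·1730) = 0.002541 m·K/W
  R'_cast iron = ln(0.0386/0.0362)/(2πk) = 0.06419/(2π·46.2) = 2.211×10^-4 m·K/W
  R'_cork board = ln(0.0758/0.0386)/(2πk) = 0.6748/(2π·0.0407) = 2.639 m·K/W
  R'_phenolic foam = ln(0.115/0.0758)/(2πk) = 0.4168/(2π·0.0202) = 3.284 m·K/W
  R'_conv,out = 1/(2πr h) = 1/(2π·0.115·7.30) = 0.1896 m·K/W
ΣR = 0.002541 + 2.211×10^-4 + 2.639 + 3.284 + 0.1896 = 6.115 m·K/W
Q' = ΔT/ΣR = (6.14 °C − 21.1 °C)/6.115 = -2.45 W/m
(Negative Q' ⇒ heat flows inward; heat gain = 2.45 W/m.)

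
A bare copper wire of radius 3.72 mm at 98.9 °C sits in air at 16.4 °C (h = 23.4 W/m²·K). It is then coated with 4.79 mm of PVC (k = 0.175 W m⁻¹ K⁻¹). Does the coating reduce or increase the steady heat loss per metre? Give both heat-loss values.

Critical radius for a cylinder: r_cr = k/h = 0.00748 m = 0.748 cm.
Outer radius after coating: r₂ = 0.00372 + 0.00479 = 0.00851 m.
r₁ < r_cr < r₂: heat loss rises to a maximum at r_cr then falls. Whether the coating helps depends on whether Q(r₂) has dropped back below Q(r₁).
Bare: R = 1/(2πr₁h) = 1.828 m·K/W; Q = 82.5/1.828 = 45.1 W/m.
Coated: R = R_cond + R_conv = 1.552 m·K/W; Q = 82.5/1.552 = 53.2 W/m.

increases: 45.1 → 53.2 W/m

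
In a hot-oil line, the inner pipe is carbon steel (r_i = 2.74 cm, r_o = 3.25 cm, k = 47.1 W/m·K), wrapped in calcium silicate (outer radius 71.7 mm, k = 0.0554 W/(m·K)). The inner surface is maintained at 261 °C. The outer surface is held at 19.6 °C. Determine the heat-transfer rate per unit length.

Treat each layer as a resistance in series:
  R'_carbon steel = ln(0.0325/0.0274)/(2πk) = 0.1707/(2π·47.1) = 5.768×10^-4 m·K/W
  R'_calcium silicate = ln(0.0717/0.0325)/(2πk) = 0.7913/(2π·0.0554) = 2.273 m·K/W
ΣR = 5.768×10^-4 + 2.273 = 2.274 m·K/W
Q' = ΔT/ΣR = (261 °C − 19.6 °C)/2.274 = 106 W/m

Q' = 106 W/m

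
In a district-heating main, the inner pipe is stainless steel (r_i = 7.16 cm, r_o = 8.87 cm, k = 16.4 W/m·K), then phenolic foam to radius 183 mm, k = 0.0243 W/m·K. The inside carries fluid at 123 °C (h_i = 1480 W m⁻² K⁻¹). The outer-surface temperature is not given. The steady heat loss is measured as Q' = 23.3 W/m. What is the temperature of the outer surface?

T_out = 12.4 °C

Series resistances:
  R'_conv,in = 1/(2πr h) = 1/(2π·0.0716·1480) = 0.001502 m·K/W
  R'_stainless steel = ln(0.0887/0.0716)/(2πk) = 0.2142/(2π·16.4) = 0.002078 m·K/W
  R'_phenolic foam = ln(0.183/0.0887)/(2πk) = 0.7242/(2π·0.0243) = 4.743 m·K/W
ΣR = 4.747 m·K/W
ΔT = Q'·ΣR = 23.3 × 4.747 = 110.6 K
Heat flows outward, so T_out = T_in − ΔT = 123 − 110.6 = 12.4 °C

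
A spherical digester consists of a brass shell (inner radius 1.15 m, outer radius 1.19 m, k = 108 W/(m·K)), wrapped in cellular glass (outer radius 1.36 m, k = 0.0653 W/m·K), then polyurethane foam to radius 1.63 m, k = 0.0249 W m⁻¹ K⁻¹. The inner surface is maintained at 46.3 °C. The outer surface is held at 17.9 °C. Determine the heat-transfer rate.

Q = 54.9 W

Series thermal resistances, inner to outer:
  R_brass = (1/1.15 − 1/1.19)/(4πk) = 0.02923/(4π·108) = 2.154×10^-5 K/W
  R_cellular glass = (1/1.19 − 1/1.36)/(4πk) = 0.1050/(4π·0.0653) = 0.1280 K/W
  R_polyurethane foam = (1/1.36 − 1/1.63)/(4πk) = 0.1218/(4π·0.0249) = 0.3892 K/W
ΣR = 2.154×10^-5 + 0.1280 + 0.3892 = 0.5172 K/W
Q = ΔT/ΣR = (46.3 °C − 17.9 °C)/0.5172 = 54.9 W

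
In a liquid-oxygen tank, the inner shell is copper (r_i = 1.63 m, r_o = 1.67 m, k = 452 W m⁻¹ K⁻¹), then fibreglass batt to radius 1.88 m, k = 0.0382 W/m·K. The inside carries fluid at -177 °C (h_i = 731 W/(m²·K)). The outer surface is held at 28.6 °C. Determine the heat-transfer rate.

Series thermal resistances, inner to outer:
  R_conv,in = 1/(4πr²h) = 1/(4π·1.63²·731) = 4.097×10^-5 K/W
  R_copper = (1/1.63 − 1/1.67)/(4πk) = 0.01469/(4π·452) = 2.587×10^-6 K/W
  R_fibreglass batt = (1/1.67 − 1/1.88)/(4πk) = 0.06689/(4π·0.0382) = 0.1393 K/W
ΣR = 4.097×10^-5 + 2.587×10^-6 + 0.1393 = 0.1393 K/W
Q = ΔT/ΣR = (-177 °C − 28.6 °C)/0.1393 = -1480 W
(Negative Q ⇒ heat flows inward; heat gain = 1480 W.)

Q = 1480 W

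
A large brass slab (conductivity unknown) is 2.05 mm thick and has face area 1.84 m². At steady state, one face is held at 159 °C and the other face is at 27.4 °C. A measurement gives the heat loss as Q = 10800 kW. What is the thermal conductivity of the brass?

k = 91.4 W/m·K

ΣR = ΔT/Q = |159 − 27.4|/1.08×10^7 = 1.219×10^-5 K/W
L/(kA) = 1.219×10^-5 ⇒ k = 0.00205/(1.219×10^-5·1.84) = 91.4 W/m·K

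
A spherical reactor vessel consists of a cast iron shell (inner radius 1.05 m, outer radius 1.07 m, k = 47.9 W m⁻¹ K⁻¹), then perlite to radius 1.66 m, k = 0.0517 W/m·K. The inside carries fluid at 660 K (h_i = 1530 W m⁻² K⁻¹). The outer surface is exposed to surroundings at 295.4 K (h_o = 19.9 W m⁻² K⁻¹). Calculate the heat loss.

Treat each layer as a resistance in series:
  R_conv,in = 1/(4πr²h) = 1/(4π·1.05²·1530) = 4.718×10^-5 K/W
  R_cast iron = (1/1.05 − 1/1.07)/(4πk) = 0.01780/(4π·47.9) = 2.957×10^-5 K/W
  R_perlite = (1/1.07 − 1/1.66)/(4πk) = 0.3322/(4π·0.0517) = 0.5113 K/W
  R_conv,out = 1/(4πr²h) = 1/(4π·1.66²·19.9) = 0.001451 K/W
ΣR = 4.718×10^-5 + 2.957×10^-5 + 0.5113 + 0.001451 = 0.5128 K/W
Q = ΔT/ΣR = (660 K − 295.4 K)/0.5128 = 711 W

Q = 711 W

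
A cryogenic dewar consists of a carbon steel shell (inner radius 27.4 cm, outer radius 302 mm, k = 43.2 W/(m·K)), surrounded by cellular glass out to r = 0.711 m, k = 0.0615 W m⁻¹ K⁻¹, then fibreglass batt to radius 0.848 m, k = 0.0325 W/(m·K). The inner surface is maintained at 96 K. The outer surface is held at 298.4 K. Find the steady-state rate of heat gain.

Q = 67.0 W

Treat each layer as a resistance in series:
  R_carbon steel = (1/0.274 − 1/0.302)/(4πk) = 0.3384/(4π·43.2) = 6.233×10^-4 K/W
  R_cellular glass = (1/0.302 − 1/0.711)/(4πk) = 1.905/(4π·0.0615) = 2.465 K/W
  R_fibreglass batt = (1/0.711 − 1/0.848)/(4πk) = 0.2272/(4π·0.0325) = 0.5564 K/W
ΣR = 6.233×10^-4 + 2.465 + 0.5564 = 3.022 K/W
Q = ΔT/ΣR = (96 K − 298.4 K)/3.022 = -67.0 W
(Negative Q ⇒ heat flows inward; heat gain = 67.0 W.)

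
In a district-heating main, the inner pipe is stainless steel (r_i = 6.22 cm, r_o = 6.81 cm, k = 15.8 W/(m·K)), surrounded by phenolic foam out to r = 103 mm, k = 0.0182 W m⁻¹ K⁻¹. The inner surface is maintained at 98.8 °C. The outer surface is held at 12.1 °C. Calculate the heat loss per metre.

Treat each layer as a resistance in series:
  R'_stainless steel = ln(0.0681/0.0622)/(2πk) = 0.09062/(2π·15.8) = 9.128×10^-4 m·K/W
  R'_phenolic foam = ln(0.103/0.0681)/(2πk) = 0.4138/(2π·0.0182) = 3.618 m·K/W
ΣR = 9.128×10^-4 + 3.618 = 3.619 m·K/W
Q' = ΔT/ΣR = (98.8 °C − 12.1 °C)/3.619 = 24.0 W/m

Q' = 24.0 W/m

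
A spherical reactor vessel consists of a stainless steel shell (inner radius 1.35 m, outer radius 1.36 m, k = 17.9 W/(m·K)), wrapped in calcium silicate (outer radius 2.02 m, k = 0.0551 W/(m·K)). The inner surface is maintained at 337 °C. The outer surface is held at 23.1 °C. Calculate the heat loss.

Resistance network (inner→outer):
  R_stainless steel = (1/1.35 − 1/1.36)/(4πk) = 0.005447/(4π·17.9) = 2.421×10^-5 K/W
  R_calcium silicate = (1/1.36 − 1/2.02)/(4πk) = 0.2402/(4π·0.0551) = 0.3470 K/W
ΣR = 2.421×10^-5 + 0.3470 = 0.3470 K/W
Q = ΔT/ΣR = (337 °C − 23.1 °C)/0.3470 = 905 W

Q = 905 W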